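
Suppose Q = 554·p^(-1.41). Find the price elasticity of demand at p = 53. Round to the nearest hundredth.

-1.41

For a Cobb–Douglas (constant-elasticity) form Q = A·p^α·…, the elasticity with respect to p equals the exponent α at every point.
Here the exponent on p is -1.41, so the price elasticity of demand is -1.41.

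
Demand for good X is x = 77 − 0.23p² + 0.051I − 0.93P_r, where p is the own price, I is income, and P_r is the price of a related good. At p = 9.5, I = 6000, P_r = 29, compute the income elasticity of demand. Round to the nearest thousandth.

x = 77 − 0.23(9.5)² + 0.051(6000) − 0.93(29) = 77 − 20.7575 + 306 − 26.97 = 335.2725.
∂x/∂I = +0.051, so E_I = 0.051·(6000/335.2725) ≈ 0.913.
E_I ∈ (0,1): normal good (necessity).

0.913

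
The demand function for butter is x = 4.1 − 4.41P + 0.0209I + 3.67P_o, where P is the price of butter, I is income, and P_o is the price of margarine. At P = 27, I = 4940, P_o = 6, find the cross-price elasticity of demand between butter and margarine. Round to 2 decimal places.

At the given point, x = 4.1 − 4.41(27) + 0.0209(4940) + 3.67(6) = 4.1 − 119.07 + 103.246 + 22.02 = 10.296.
∂x/∂P_o = +3.67, so E_xy = 3.67·(6/10.296) ≈ 2.14.
E_xy > 0: the goods are substitutes.

2.14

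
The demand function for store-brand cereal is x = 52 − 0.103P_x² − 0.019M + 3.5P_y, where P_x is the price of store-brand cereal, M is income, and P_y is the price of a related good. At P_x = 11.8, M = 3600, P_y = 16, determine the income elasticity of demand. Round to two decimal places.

x = 52 − 0.103(11.8)² − 0.019(3600) + 3.5(16) = 52 − 14.3417 − 68.4 + 56 = 25.2583.
∂x/∂M = −0.019, so E_I = -0.019·(3600/25.2583) ≈ -2.71.
E_I < 0: inferior good.

-2.71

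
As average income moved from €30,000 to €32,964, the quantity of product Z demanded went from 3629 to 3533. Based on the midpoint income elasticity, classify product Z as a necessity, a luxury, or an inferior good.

inferior

%ΔQ = (3533 − 3629)/[(3629+3533)/2] = -96/3581 ≈ -0.0268.
%ΔY = (32,964 − 30,000)/[(30,000+32,964)/2] = 2964/31482 ≈ 0.0941.
E_I = %ΔQ/%ΔY ≈ -0.285.
E_I < 0: inferior good.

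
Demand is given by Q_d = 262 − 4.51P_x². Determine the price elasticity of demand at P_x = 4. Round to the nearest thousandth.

-0.760

At P_x = 4, Q_d = 189.84.
dQ_d/dP_x = −2·4.51·P_x = −36.08.
Point elasticity E = (dQ_d/dP_x)·(P_x/Q_d) = -36.08 × 4/189.84 ≈ -0.760.
|E| < 1, so demand is inelastic at this price.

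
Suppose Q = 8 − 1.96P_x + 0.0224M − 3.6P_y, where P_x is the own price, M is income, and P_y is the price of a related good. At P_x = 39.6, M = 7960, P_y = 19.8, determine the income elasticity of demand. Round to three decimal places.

4.766

Evaluating quantity at (P_x, M, P_y) gives Q = 8 − 1.96(39.6) + 0.0224(7960) − 3.6(19.8) = 8 − 77.616 + 178.304 − 71.28 = 37.408.
∂Q/∂M = +0.0224, so E_I = 0.0224·(7960/37.408) ≈ 4.766.
E_I > 1: normal good (luxury).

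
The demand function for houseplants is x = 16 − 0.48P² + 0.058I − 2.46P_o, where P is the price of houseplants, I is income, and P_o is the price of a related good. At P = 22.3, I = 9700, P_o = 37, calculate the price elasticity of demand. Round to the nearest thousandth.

-1.918

x = 16 − 0.48(22.3)² + 0.058(9700) − 2.46(37) = 16 − 238.6992 + 562.6 − 91.02 = 248.8808.
∂x/∂P = −2·0.48·P = -21.408, so E_p = -21.408·(22.3/248.8808) ≈ -1.918.
|E_p| > 1: demand is elastic.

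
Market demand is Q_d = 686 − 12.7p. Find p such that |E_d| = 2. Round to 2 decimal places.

Set −bp/(a − bp) = −2 ⇒ bp = 2(a − bp) ⇒ bp(1+2) = 2·a.
p = 2·686/(12.7·3) ≈ 36.01.

36.01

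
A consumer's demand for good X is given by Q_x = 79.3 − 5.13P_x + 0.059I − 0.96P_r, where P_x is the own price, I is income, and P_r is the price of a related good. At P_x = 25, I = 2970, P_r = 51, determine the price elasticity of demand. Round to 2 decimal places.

Substituting, Q_x = 79.3 − 5.13(25) + 0.059(2970) − 0.96(51) = 79.3 − 128.25 + 175.23 − 48.96 = 77.32.
∂Q_x/∂P_x = −5.13, so E_p = (−5.13)·(25/77.32) ≈ -1.66.
|E_p| > 1: demand is elastic.

-1.66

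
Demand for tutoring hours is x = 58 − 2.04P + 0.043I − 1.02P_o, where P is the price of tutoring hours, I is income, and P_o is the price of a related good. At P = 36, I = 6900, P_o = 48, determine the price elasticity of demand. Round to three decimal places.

Evaluating quantity at (P, I, P_o) gives x = 58 − 2.04(36) + 0.043(6900) − 1.02(48) = 58 − 73.44 + 296.7 − 48.96 = 232.3.
∂x/∂P = −2.04, so E_p = (−2.04)·(36/232.3) ≈ -0.316.
|E_p| < 1: demand is inelastic.

-0.316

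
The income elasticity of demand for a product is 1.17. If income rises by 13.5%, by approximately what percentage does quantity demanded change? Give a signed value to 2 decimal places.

%ΔQ ≈ E × %ΔI = (1.17) × (13.5%) ≈ 15.80%.

15.80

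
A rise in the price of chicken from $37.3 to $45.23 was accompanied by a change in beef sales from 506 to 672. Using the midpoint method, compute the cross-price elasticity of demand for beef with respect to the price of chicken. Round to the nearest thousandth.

%ΔQ_x = (672 − 506)/[(506+672)/2] = 166/589 ≈ 0.2818.
%ΔP_y = (45.23 − 37.3)/[(37.3+45.23)/2] ≈ 0.1922.
E_xy = 0.2818/0.1922 ≈ 1.467.
E_xy > 0, so beef and chicken are substitutes.

1.467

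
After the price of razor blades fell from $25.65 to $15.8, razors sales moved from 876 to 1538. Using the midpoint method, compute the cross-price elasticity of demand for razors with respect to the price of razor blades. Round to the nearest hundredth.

%ΔQ_x = (1538 − 876)/[(876+1538)/2] = 662/1207 ≈ 0.5485.
%ΔP_y = (15.8 − 25.65)/[(25.65+15.8)/2] ≈ -0.4753.
E_xy = 0.5485/-0.4753 ≈ -1.15.
E_xy < 0, so razors and razor blades are complements.

-1.15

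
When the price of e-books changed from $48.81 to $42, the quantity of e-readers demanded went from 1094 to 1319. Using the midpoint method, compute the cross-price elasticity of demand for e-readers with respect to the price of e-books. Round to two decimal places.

%ΔQ_x = (1319 − 1094)/[(1094+1319)/2] = 225/1206.5 ≈ 0.1865.
%ΔP_y = (42 − 48.81)/[(48.81+42)/2] ≈ -0.1500.
E_xy = 0.1865/-0.1500 ≈ -1.24.
E_xy < 0, so e-readers and e-books are complements.

-1.24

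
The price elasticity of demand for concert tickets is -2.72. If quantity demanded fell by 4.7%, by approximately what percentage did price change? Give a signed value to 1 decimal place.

1.7

%ΔQ ≈ E × %ΔP ⇒ %ΔP = %ΔQ / E = (-4.7%)/(-2.72) ≈ 1.7%.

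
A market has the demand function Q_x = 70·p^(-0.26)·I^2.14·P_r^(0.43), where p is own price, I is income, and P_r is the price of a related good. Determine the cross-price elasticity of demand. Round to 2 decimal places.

0.43

For a Cobb–Douglas (constant-elasticity) form Q_x = A·P_r^α·…, the elasticity with respect to P_r equals the exponent α at every point.
Here the exponent on P_r is 0.43, so the cross-price elasticity of demand is 0.43.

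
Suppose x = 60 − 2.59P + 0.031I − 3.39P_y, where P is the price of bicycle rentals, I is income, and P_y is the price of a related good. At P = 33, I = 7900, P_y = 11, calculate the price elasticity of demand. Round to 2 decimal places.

-0.47

At the given point, x = 60 − 2.59(33) + 0.031(7900) − 3.39(11) = 60 − 85.47 + 244.9 − 37.29 = 182.14.
∂x/∂P = −2.59, so E_p = (−2.59)·(33/182.14) ≈ -0.47.
|E_p| < 1: demand is inelastic.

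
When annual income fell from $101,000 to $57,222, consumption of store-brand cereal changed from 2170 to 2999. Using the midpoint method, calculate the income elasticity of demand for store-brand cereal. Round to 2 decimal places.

-0.58

%ΔQ = (2999 − 2170)/[(2170+2999)/2] = 829/2584.5 ≈ 0.3208.
%ΔY = (57,222 − 101,000)/[(101,000+57,222)/2] = -43778/79111 ≈ -0.5534.
E_I = %ΔQ/%ΔY ≈ -0.58.
E_I < 0: inferior good.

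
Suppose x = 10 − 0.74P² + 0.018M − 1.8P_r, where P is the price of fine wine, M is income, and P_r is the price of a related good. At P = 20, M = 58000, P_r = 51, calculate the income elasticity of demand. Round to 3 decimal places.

At the given point, x = 10 − 0.74(20)² + 0.018(58000) − 1.8(51) = 10 − 296 + 1044 − 91.8 = 666.2.
∂x/∂M = +0.018, so E_I = 0.018·(58000/666.2) ≈ 1.567.
E_I > 1: normal good (luxury).

1.567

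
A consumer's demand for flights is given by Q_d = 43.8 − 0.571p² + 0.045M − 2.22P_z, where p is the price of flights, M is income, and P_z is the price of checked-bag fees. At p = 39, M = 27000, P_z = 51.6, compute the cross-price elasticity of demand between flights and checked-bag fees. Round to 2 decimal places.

Substituting, Q_d = 43.8 − 0.571(39)² + 0.045(27000) − 2.22(51.6) = 43.8 − 868.491 + 1215 − 114.552 = 275.757.
∂Q_d/∂P_z = −2.22, so E_xy = -2.22·(51.6/275.757) ≈ -0.42.
E_xy < 0: the goods are complements.

-0.42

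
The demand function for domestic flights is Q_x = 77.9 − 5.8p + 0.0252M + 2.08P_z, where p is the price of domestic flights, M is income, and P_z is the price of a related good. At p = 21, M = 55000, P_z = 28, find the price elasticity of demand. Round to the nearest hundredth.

Q_x = 77.9 − 5.8(21) + 0.0252(55000) + 2.08(28) = 77.9 − 121.8 + 1386 + 58.24 = 1400.34.
∂Q_x/∂p = −5.8, so E_p = (−5.8)·(21/1400.34) ≈ -0.09.
|E_p| < 1: demand is inelastic.

-0.09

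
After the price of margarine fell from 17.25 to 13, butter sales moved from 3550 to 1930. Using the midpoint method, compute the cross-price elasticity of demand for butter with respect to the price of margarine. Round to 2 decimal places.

2.10

%ΔQ_x = (1930 − 3550)/[(3550+1930)/2] = -1620/2740 ≈ -0.5912.
%ΔP_y = (13 − 17.25)/[(17.25+13)/2] ≈ -0.2810.
E_xy = -0.5912/-0.2810 ≈ 2.10.
E_xy > 0, so butter and margarine are substitutes.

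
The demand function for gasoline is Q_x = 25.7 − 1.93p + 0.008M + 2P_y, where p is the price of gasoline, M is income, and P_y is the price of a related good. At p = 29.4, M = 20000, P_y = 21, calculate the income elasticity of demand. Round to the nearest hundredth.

First evaluate Q_x: 25.7 − 1.93(29.4) + 0.008(20000) + 2(21) = 25.7 − 56.742 + 160 + 42 = 170.958.
∂Q_x/∂M = +0.008, so E_I = 0.008·(20000/170.958) ≈ 0.94.
E_I ∈ (0,1): normal good (necessity).

0.94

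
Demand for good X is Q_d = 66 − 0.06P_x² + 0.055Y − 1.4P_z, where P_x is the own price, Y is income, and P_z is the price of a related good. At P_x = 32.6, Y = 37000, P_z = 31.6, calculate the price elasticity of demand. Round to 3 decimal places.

Substituting, Q_d = 66 − 0.06(32.6)² + 0.055(37000) − 1.4(31.6) = 66 − 63.7656 + 2035 − 44.24 = 1992.9944.
∂Q_d/∂P_x = −2·0.06·P_x = -3.912, so E_p = -3.912·(32.6/1992.9944) ≈ -0.064.
|E_p| < 1: demand is inelastic.

-0.064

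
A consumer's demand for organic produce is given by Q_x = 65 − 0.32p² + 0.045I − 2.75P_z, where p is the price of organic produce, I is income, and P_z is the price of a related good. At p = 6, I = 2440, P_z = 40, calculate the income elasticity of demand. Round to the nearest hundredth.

First evaluate Q_x: 65 − 0.32(6)² + 0.045(2440) − 2.75(40) = 65 − 11.52 + 109.8 − 110 = 53.28.
∂Q_x/∂I = +0.045, so E_I = 0.045·(2440/53.28) ≈ 2.06.
E_I > 1: normal good (luxury).

2.06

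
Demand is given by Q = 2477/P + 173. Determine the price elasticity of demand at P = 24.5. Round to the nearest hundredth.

-0.37

At P = 24.5, Q = 274.102.
dQ/dP = −2477/P² = −4.1266.
Point elasticity E = (dQ/dP)·(P/Q) = -4.1266 × 24.5/274.102 ≈ -0.37.
|E| < 1, so demand is inelastic at this price.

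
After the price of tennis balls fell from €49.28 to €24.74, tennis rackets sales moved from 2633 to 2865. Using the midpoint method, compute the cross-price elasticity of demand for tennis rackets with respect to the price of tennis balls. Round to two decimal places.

%ΔQ_x = (2865 − 2633)/[(2633+2865)/2] = 232/2749 ≈ 0.0844.
%ΔP_y = (24.74 − 49.28)/[(49.28+24.74)/2] ≈ -0.6631.
E_xy = 0.0844/-0.6631 ≈ -0.13.
E_xy < 0, so tennis rackets and tennis balls are complements.

-0.13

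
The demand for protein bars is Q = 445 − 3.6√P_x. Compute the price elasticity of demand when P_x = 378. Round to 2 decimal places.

-0.09

At P_x = 378, Q = 375.008.
dQ/dP_x = −3.6/(2√P_x) = −3.6/(2·19.4422).
Point elasticity E = (dQ/dP_x)·(P_x/Q) = -0.0926 × 378/375.008 ≈ -0.09.
|E| < 1, so demand is inelastic at this price.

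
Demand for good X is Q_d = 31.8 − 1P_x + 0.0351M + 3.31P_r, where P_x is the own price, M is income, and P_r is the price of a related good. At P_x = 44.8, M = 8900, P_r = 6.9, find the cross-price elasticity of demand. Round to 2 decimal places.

At the given point, Q_d = 31.8 − 1(44.8) + 0.0351(8900) + 3.31(6.9) = 31.8 − 44.8 + 312.39 + 22.839 = 322.229.
∂Q_d/∂P_r = +3.31, so E_xy = 3.31·(6.9/322.229) ≈ 0.07.
E_xy > 0: the goods are substitutes.

0.07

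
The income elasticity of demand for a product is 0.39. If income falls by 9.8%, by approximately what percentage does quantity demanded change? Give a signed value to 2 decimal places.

%ΔQ ≈ E × %ΔI = (0.39) × (-9.8%) ≈ -3.82%.

-3.82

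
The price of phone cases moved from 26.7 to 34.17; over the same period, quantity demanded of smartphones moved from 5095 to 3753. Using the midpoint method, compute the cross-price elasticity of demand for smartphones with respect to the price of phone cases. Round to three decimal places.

%ΔQ_x = (3753 − 5095)/[(5095+3753)/2] = -1342/4424 ≈ -0.3033.
%ΔP_y = (34.17 − 26.7)/[(26.7+34.17)/2] ≈ 0.2454.
E_xy = -0.3033/0.2454 ≈ -1.236.
E_xy < 0, so smartphones and phone cases are complements.

-1.236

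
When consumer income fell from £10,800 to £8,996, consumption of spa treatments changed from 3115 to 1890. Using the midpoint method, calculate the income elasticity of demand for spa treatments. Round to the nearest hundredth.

%ΔQ = (1890 − 3115)/[(3115+1890)/2] = -1225/2502.5 ≈ -0.4895.
%ΔI = (8,996 − 10,800)/[(10,800+8,996)/2] = -1804/9898 ≈ -0.1823.
E_I = %ΔQ/%ΔI ≈ 2.69.
E_I > 1: normal good (luxury).

2.69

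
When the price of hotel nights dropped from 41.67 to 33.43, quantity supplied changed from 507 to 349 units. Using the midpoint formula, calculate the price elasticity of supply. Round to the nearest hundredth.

1.68

%Δq = (349 − 507)/[(507 + 349)/2] = -158/428 ≈ -0.3692.
%Δp = (33.43 − 41.67)/[(41.67 + 33.43)/2] = -8.24/37.55 ≈ -0.2194.
Arc elasticity E = %Δq/%Δp ≈ -0.3692/-0.2194 ≈ 1.68.
|E| > 1: supply is elastic over this range.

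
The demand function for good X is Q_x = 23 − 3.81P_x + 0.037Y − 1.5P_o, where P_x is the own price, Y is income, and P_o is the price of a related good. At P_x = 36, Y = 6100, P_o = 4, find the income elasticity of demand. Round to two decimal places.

2.14

Evaluating quantity at (P_x, Y, P_o) gives Q_x = 23 − 3.81(36) + 0.037(6100) − 1.5(4) = 23 − 137.16 + 225.7 − 6 = 105.54.
∂Q_x/∂Y = +0.037, so E_I = 0.037·(6100/105.54) ≈ 2.14.
E_I > 1: normal good (luxury).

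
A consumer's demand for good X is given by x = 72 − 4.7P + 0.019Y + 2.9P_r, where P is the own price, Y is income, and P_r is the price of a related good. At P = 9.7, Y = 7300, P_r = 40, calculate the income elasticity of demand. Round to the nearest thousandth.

Substituting, x = 72 − 4.7(9.7) + 0.019(7300) + 2.9(40) = 72 − 45.59 + 138.7 + 116 = 281.11.
∂x/∂Y = +0.019, so E_I = 0.019·(7300/281.11) ≈ 0.493.
E_I ∈ (0,1): normal good (necessity).

0.493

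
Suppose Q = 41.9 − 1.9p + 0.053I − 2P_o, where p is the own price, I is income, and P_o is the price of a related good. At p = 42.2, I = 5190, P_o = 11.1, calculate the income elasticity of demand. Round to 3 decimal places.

1.282

Substituting, Q = 41.9 − 1.9(42.2) + 0.053(5190) − 2(11.1) = 41.9 − 80.18 + 275.07 − 22.2 = 214.59.
∂Q/∂I = +0.053, so E_I = 0.053·(5190/214.59) ≈ 1.282.
E_I > 1: normal good (luxury).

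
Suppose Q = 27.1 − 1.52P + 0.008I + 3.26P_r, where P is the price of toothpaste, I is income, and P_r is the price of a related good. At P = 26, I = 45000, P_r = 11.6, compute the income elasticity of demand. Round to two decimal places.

0.93

First evaluate Q: 27.1 − 1.52(26) + 0.008(45000) + 3.26(11.6) = 27.1 − 39.52 + 360 + 37.816 = 385.396.
∂Q/∂I = +0.008, so E_I = 0.008·(45000/385.396) ≈ 0.93.
E_I ∈ (0,1): normal good (necessity).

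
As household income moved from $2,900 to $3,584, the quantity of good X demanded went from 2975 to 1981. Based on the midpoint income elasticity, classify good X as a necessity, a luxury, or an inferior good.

%ΔQ = (1981 − 2975)/[(2975+1981)/2] = -994/2478 ≈ -0.4011.
%ΔM = (3,584 − 2,900)/[(2,900+3,584)/2] = 684/3242 ≈ 0.2110.
E_I = %ΔQ/%ΔM ≈ -1.901.
E_I < 0: inferior good.

inferior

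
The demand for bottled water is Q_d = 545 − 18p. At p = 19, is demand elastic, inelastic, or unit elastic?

At p = 19, Q_d = 203.
dQ_d/dp = −18.
Point elasticity E = (dQ_d/dp)·(p/Q_d) = -18 × 19/203 ≈ -1.685.
|E| ≈ 1.685 > 1, so demand is elastic.

elastic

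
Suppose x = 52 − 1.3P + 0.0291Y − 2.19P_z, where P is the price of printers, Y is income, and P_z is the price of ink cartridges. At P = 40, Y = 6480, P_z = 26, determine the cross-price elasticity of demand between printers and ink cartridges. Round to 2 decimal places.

-0.43

x = 52 − 1.3(40) + 0.0291(6480) − 2.19(26) = 52 − 52 + 188.568 − 56.94 = 131.628.
∂x/∂P_z = −2.19, so E_xy = -2.19·(26/131.628) ≈ -0.43.
E_xy < 0: the goods are complements.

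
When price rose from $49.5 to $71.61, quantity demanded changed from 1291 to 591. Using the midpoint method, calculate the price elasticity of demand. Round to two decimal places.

-2.04

%ΔQ = (591 − 1291)/[(1291 + 591)/2] = -700/941 ≈ -0.7439.
%ΔP = (71.61 − 49.5)/[(49.5 + 71.61)/2] = 22.11/60.555 ≈ 0.3651.
Arc elasticity E = %ΔQ/%ΔP ≈ -0.7439/0.3651 ≈ -2.04.
|E| > 1: demand is elastic over this range.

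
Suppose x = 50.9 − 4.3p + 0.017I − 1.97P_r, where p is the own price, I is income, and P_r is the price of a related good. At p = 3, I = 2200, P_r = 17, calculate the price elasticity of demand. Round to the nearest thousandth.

-0.308

At the given point, x = 50.9 − 4.3(3) + 0.017(2200) − 1.97(17) = 50.9 − 12.9 + 37.4 − 33.49 = 41.91.
∂x/∂p = −4.3, so E_p = (−4.3)·(3/41.91) ≈ -0.308.
|E_p| < 1: demand is inelastic.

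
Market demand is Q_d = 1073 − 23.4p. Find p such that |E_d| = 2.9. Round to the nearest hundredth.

34.10

Set −bp/(a − bp) = −2.9 ⇒ bp = 2.9(a − bp) ⇒ bp(1+2.9) = 2.9·a.
p = 2.9·1073/(23.4·3.9) ≈ 34.10.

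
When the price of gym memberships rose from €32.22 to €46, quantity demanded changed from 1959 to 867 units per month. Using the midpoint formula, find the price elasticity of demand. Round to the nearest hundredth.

%Δq = (867 − 1959)/[(1959 + 867)/2] = -1092/1413 ≈ -0.7728.
%ΔP = (46 − 32.22)/[(32.22 + 46)/2] = 13.78/39.11 ≈ 0.3523.
Arc elasticity E = %Δq/%ΔP ≈ -0.7728/0.3523 ≈ -2.19.
|E| > 1: demand is elastic over this range.

-2.19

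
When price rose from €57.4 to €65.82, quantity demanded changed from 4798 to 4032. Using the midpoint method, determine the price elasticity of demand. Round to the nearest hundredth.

-1.27

%ΔQ = (4032 − 4798)/[(4798 + 4032)/2] = -766/4415 ≈ -0.1735.
%ΔP = (65.82 − 57.4)/[(57.4 + 65.82)/2] = 8.42/61.61 ≈ 0.1367.
Arc elasticity E = %ΔQ/%ΔP ≈ -0.1735/0.1367 ≈ -1.27.
|E| > 1: demand is elastic over this range.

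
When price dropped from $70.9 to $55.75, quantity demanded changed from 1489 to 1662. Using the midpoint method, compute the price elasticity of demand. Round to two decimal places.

%Δq = (1662 − 1489)/[(1489 + 1662)/2] = 173/1575.5 ≈ 0.1098.
%Δp = (55.75 − 70.9)/[(70.9 + 55.75)/2] = -15.15/63.325 ≈ -0.2392.
Arc elasticity E = %Δq/%Δp ≈ 0.1098/-0.2392 ≈ -0.46.
|E| < 1: demand is inelastic over this range.

-0.46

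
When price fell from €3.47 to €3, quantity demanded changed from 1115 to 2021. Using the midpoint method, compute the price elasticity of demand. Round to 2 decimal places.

-3.98

%Δq = (2021 − 1115)/[(1115 + 2021)/2] = 906/1568 ≈ 0.5778.
%Δp = (3 − 3.47)/[(3.47 + 3)/2] = -0.47/3.235 ≈ -0.1453.
Arc elasticity E = %Δq/%Δp ≈ 0.5778/-0.1453 ≈ -3.98.
|E| > 1: demand is elastic over this range.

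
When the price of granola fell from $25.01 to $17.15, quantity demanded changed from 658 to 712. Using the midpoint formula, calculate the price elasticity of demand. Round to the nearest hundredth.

-0.21

%ΔQ = (712 − 658)/[(658 + 712)/2] = 54/685 ≈ 0.0788.
%ΔP = (17.15 − 25.01)/[(25.01 + 17.15)/2] = -7.86/21.08 ≈ -0.3729.
Arc elasticity E = %ΔQ/%ΔP ≈ 0.0788/-0.3729 ≈ -0.21.
|E| < 1: demand is inelastic over this range.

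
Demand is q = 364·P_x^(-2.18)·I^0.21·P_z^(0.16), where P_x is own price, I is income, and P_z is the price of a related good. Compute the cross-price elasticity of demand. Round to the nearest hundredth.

For a Cobb–Douglas (constant-elasticity) form q = A·P_z^α·…, the elasticity with respect to P_z equals the exponent α at every point.
Here the exponent on P_z is 0.16, so the cross-price elasticity of demand is 0.16.

0.16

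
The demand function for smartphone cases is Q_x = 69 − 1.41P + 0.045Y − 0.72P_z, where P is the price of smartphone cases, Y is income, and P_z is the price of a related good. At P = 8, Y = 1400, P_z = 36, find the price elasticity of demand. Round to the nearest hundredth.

-0.12

Substituting, Q_x = 69 − 1.41(8) + 0.045(1400) − 0.72(36) = 69 − 11.28 + 63 − 25.92 = 94.8.
∂Q_x/∂P = −1.41, so E_p = (−1.41)·(8/94.8) ≈ -0.12.
|E_p| < 1: demand is inelastic.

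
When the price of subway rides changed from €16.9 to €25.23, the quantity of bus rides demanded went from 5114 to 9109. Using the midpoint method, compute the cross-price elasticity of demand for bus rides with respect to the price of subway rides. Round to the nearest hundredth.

%ΔQ_x = (9109 − 5114)/[(5114+9109)/2] = 3995/7111.5 ≈ 0.5618.
%ΔP_y = (25.23 − 16.9)/[(16.9+25.23)/2] ≈ 0.3954.
E_xy = 0.5618/0.3954 ≈ 1.42.
E_xy > 0, so bus rides and subway rides are substitutes.

1.42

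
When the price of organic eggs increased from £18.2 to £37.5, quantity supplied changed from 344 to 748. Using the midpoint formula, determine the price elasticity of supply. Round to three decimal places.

1.068

%Δq = (748 − 344)/[(344 + 748)/2] = 404/546 ≈ 0.7399.
%Δp = (37.5 − 18.2)/[(18.2 + 37.5)/2] = 19.3/27.85 ≈ 0.6930.
Arc elasticity E = %Δq/%Δp ≈ 0.7399/0.6930 ≈ 1.068.
|E| > 1: supply is elastic over this range.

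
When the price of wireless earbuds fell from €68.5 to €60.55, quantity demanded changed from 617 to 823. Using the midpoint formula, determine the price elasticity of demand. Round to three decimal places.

%ΔQ = (823 − 617)/[(617 + 823)/2] = 206/720 ≈ 0.2861.
%Δp = (60.55 − 68.5)/[(68.5 + 60.55)/2] = -7.95/64.525 ≈ -0.1232.
Arc elasticity E = %ΔQ/%Δp ≈ 0.2861/-0.1232 ≈ -2.322.
|E| > 1: demand is elastic over this range.

-2.322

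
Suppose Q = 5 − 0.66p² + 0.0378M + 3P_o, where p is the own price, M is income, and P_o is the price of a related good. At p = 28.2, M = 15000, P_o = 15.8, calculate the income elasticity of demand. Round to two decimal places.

6.00

Q = 5 − 0.66(28.2)² + 0.0378(15000) + 3(15.8) = 5 − 524.8584 + 567 + 47.4 = 94.5416.
∂Q/∂M = +0.0378, so E_I = 0.0378·(15000/94.5416) ≈ 6.00.
E_I > 1: normal good (luxury).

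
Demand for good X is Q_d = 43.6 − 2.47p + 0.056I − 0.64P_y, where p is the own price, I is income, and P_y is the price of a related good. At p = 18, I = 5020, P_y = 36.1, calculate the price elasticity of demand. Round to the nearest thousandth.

At the given point, Q_d = 43.6 − 2.47(18) + 0.056(5020) − 0.64(36.1) = 43.6 − 44.46 + 281.12 − 23.104 = 257.156.
∂Q_d/∂p = −2.47, so E_p = (−2.47)·(18/257.156) ≈ -0.173.
|E_p| < 1: demand is inelastic.

-0.173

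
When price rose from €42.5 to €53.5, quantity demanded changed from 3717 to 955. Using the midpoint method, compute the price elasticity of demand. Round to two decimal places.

%ΔQ = (955 − 3717)/[(3717 + 955)/2] = -2762/2336 ≈ -1.1824.
%Δp = (53.5 − 42.5)/[(42.5 + 53.5)/2] = 11/48 ≈ 0.2292.
Arc elasticity E = %ΔQ/%Δp ≈ -1.1824/0.2292 ≈ -5.16.
|E| > 1: demand is elastic over this range.

-5.16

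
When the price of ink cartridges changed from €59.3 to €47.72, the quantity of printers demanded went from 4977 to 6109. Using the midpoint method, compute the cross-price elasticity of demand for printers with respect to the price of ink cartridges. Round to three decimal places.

%ΔQ_x = (6109 − 4977)/[(4977+6109)/2] = 1132/5543 ≈ 0.2042.
%ΔP_y = (47.72 − 59.3)/[(59.3+47.72)/2] ≈ -0.2164.
E_xy = 0.2042/-0.2164 ≈ -0.944.
E_xy < 0, so printers and ink cartridges are complements.

-0.944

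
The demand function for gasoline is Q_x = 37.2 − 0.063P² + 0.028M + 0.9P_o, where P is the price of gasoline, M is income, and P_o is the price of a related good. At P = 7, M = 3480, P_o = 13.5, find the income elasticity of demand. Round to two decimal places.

0.68

Substituting, Q_x = 37.2 − 0.063(7)² + 0.028(3480) + 0.9(13.5) = 37.2 − 3.087 + 97.44 + 12.15 = 143.703.
∂Q_x/∂M = +0.028, so E_I = 0.028·(3480/143.703) ≈ 0.68.
E_I ∈ (0,1): normal good (necessity).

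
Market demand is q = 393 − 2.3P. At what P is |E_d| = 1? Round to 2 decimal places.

85.43

For linear demand q = a − bP, E = −bP/(a − bP). |E| = 1 ⇒ bP = a − bP ⇒ P = a/(2b).
P = 393/(2·2.3) ≈ 85.43.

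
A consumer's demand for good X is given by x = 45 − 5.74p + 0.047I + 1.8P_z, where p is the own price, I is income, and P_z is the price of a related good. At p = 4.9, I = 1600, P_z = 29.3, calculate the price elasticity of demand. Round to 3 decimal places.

Substituting, x = 45 − 5.74(4.9) + 0.047(1600) + 1.8(29.3) = 45 − 28.126 + 75.2 + 52.74 = 144.814.
∂x/∂p = −5.74, so E_p = (−5.74)·(4.9/144.814) ≈ -0.194.
|E_p| < 1: demand is inelastic.

-0.194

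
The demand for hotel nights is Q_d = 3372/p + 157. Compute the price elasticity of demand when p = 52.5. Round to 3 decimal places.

-0.290

At p = 52.5, Q_d = 221.2286.
dQ_d/dp = −3372/p² = −1.2234.
Point elasticity E = (dQ_d/dp)·(p/Q_d) = -1.2234 × 52.5/221.2286 ≈ -0.290.
|E| < 1, so demand is inelastic at this price.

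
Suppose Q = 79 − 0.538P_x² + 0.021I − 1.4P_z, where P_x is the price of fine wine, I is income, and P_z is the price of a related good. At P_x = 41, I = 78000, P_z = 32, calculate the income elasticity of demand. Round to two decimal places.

2.13

First evaluate Q: 79 − 0.538(41)² + 0.021(78000) − 1.4(32) = 79 − 904.378 + 1638 − 44.8 = 767.822.
∂Q/∂I = +0.021, so E_I = 0.021·(78000/767.822) ≈ 2.13.
E_I > 1: normal good (luxury).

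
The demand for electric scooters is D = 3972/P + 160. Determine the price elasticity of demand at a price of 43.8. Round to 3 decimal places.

At P = 43.8, D = 250.6849.
dD/dP = −3972/P² = −2.0704.
Point elasticity E = (dD/dP)·(P/D) = -2.0704 × 43.8/250.6849 ≈ -0.362.
|E| < 1, so demand is inelastic at this price.

-0.362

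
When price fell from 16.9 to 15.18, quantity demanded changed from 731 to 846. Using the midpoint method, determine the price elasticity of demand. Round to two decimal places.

-1.36

%Δq = (846 − 731)/[(731 + 846)/2] = 115/788.5 ≈ 0.1458.
%Δp = (15.18 − 16.9)/[(16.9 + 15.18)/2] = -1.72/16.04 ≈ -0.1072.
Arc elasticity E = %Δq/%Δp ≈ 0.1458/-0.1072 ≈ -1.36.
|E| > 1: demand is elastic over this range.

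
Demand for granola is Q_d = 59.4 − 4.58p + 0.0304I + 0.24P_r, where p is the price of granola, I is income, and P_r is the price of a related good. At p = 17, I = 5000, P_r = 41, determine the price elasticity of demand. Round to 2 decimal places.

Q_d = 59.4 − 4.58(17) + 0.0304(5000) + 0.24(41) = 59.4 − 77.86 + 152 + 9.84 = 143.38.
∂Q_d/∂p = −4.58, so E_p = (−4.58)·(17/143.38) ≈ -0.54.
|E_p| < 1: demand is inelastic.

-0.54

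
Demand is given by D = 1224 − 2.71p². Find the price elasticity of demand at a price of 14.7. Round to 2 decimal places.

At p = 14.7, D = 638.3961.
dD/dp = −2·2.71·p = −79.674.
Point elasticity E = (dD/dp)·(p/D) = -79.674 × 14.7/638.3961 ≈ -1.83.
|E| > 1, so demand is elastic at this price.

-1.83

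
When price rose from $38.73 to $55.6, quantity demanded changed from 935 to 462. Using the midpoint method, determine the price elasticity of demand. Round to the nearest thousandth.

%ΔQ = (462 − 935)/[(935 + 462)/2] = -473/698.5 ≈ -0.6772.
%Δp = (55.6 − 38.73)/[(38.73 + 55.6)/2] = 16.87/47.165 ≈ 0.3577.
Arc elasticity E = %ΔQ/%Δp ≈ -0.6772/0.3577 ≈ -1.893.
|E| > 1: demand is elastic over this range.

-1.893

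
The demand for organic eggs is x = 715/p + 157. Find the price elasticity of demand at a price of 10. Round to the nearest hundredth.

At p = 10, x = 228.5.
dx/dp = −715/p² = −7.15.
Point elasticity E = (dx/dp)·(p/x) = -7.15 × 10/228.5 ≈ -0.31.
|E| < 1, so demand is inelastic at this price.

-0.31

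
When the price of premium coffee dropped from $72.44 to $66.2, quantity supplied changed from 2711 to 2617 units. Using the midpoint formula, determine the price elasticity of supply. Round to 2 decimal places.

0.39

%ΔQ = (2617 − 2711)/[(2711 + 2617)/2] = -94/2664 ≈ -0.0353.
%ΔP = (66.2 − 72.44)/[(72.44 + 66.2)/2] = -6.24/69.32 ≈ -0.0900.
Arc elasticity E = %ΔQ/%ΔP ≈ -0.0353/-0.0900 ≈ 0.39.
|E| < 1: supply is inelastic over this range.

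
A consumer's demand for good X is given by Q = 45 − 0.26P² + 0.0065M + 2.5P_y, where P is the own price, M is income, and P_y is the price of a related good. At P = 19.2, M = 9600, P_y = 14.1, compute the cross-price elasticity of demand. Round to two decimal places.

Evaluating quantity at (P, M, P_y) gives Q = 45 − 0.26(19.2)² + 0.0065(9600) + 2.5(14.1) = 45 − 95.8464 + 62.4 + 35.25 = 46.8036.
∂Q/∂P_y = +2.5, so E_xy = 2.5·(14.1/46.8036) ≈ 0.75.
E_xy > 0: the goods are substitutes.

0.75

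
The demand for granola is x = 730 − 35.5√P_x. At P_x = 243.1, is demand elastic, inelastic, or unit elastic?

At P_x = 243.1, x = 176.4959.
dx/dP_x = −35.5/(2√P_x) = −35.5/(2·15.5917).
Point elasticity E = (dx/dP_x)·(P_x/x) = -1.1384 × 243.1/176.4959 ≈ -1.568.
|E| ≈ 1.568 > 1, so demand is elastic.

elastic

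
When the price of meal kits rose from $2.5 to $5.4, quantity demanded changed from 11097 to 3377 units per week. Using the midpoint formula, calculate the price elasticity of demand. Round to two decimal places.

%ΔQ = (3377 − 11097)/[(11097 + 3377)/2] = -7720/7237 ≈ -1.0667.
%Δp = (5.4 − 2.5)/[(2.5 + 5.4)/2] = 2.9/3.95 ≈ 0.7342.
Arc elasticity E = %ΔQ/%Δp ≈ -1.0667/0.7342 ≈ -1.45.
|E| > 1: demand is elastic over this range.

-1.45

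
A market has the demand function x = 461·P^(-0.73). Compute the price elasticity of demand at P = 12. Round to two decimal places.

-0.73

For a Cobb–Douglas (constant-elasticity) form x = A·P^α·…, the elasticity with respect to P equals the exponent α at every point.
Here the exponent on P is -0.73, so the price elasticity of demand is -0.73.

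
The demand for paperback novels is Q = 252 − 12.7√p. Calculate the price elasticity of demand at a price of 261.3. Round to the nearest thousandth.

-2.198

At p = 261.3, Q = 46.7073.
dQ/dp = −12.7/(2√p) = −12.7/(2·16.1648).
Point elasticity E = (dQ/dp)·(p/Q) = -0.3928 × 261.3/46.7073 ≈ -2.198.
|E| > 1, so demand is elastic at this price.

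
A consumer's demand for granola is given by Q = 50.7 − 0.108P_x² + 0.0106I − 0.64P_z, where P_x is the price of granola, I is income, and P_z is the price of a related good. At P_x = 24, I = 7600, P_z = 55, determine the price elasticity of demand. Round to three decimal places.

-3.675

Substituting, Q = 50.7 − 0.108(24)² + 0.0106(7600) − 0.64(55) = 50.7 − 62.208 + 80.56 − 35.2 = 33.852.
∂Q/∂P_x = −2·0.108·P_x = -5.184, so E_p = -5.184·(24/33.852) ≈ -3.675.
|E_p| > 1: demand is elastic.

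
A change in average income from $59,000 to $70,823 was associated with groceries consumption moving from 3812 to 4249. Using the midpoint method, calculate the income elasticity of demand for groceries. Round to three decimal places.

%ΔQ = (4249 − 3812)/[(3812+4249)/2] = 437/4030.5 ≈ 0.1084.
%ΔY = (70,823 − 59,000)/[(59,000+70,823)/2] = 11823/64911.5 ≈ 0.1821.
E_I = %ΔQ/%ΔY ≈ 0.595.
E_I ∈ (0,1): normal good (necessity).

0.595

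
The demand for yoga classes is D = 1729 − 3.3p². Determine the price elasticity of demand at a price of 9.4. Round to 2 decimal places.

At p = 9.4, D = 1437.412.
dD/dp = −2·3.3·p = −62.04.
Point elasticity E = (dD/dp)·(p/D) = -62.04 × 9.4/1437.412 ≈ -0.41.
|E| < 1, so demand is inelastic at this price.

-0.41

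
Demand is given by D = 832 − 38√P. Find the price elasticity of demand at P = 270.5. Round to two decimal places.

-1.51

At P = 270.5, D = 207.0184.
dD/dP = −38/(2√P) = −38/(2·16.4469).
Point elasticity E = (dD/dP)·(P/D) = -1.1552 × 270.5/207.0184 ≈ -1.51.
|E| > 1, so demand is elastic at this price.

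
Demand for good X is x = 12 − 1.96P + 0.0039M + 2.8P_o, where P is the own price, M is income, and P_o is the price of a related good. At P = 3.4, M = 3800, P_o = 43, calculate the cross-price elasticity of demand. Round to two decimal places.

At the given point, x = 12 − 1.96(3.4) + 0.0039(3800) + 2.8(43) = 12 − 6.664 + 14.82 + 120.4 = 140.556.
∂x/∂P_o = +2.8, so E_xy = 2.8·(43/140.556) ≈ 0.86.
E_xy > 0: the goods are substitutes.

0.86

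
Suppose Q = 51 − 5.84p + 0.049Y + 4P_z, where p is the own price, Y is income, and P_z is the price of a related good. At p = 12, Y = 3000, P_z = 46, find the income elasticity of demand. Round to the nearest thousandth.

0.471

At the given point, Q = 51 − 5.84(12) + 0.049(3000) + 4(46) = 51 − 70.08 + 147 + 184 = 311.92.
∂Q/∂Y = +0.049, so E_I = 0.049·(3000/311.92) ≈ 0.471.
E_I ∈ (0,1): normal good (necessity).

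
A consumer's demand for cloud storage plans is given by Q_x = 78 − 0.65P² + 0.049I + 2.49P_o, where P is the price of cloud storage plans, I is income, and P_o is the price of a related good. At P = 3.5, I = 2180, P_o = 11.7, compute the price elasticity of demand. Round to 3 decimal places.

Evaluating quantity at (P, I, P_o) gives Q_x = 78 − 0.65(3.5)² + 0.049(2180) + 2.49(11.7) = 78 − 7.9625 + 106.82 + 29.133 = 205.9905.
∂Q_x/∂P = −2·0.65·P = -4.55, so E_p = -4.55·(3.5/205.9905) ≈ -0.077.
|E_p| < 1: demand is inelastic.

-0.077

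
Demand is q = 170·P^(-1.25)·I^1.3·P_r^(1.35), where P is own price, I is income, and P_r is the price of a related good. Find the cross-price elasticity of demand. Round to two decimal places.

1.35

For a Cobb–Douglas (constant-elasticity) form q = A·P_r^α·…, the elasticity with respect to P_r equals the exponent α at every point.
Here the exponent on P_r is 1.35, so the cross-price elasticity of demand is 1.35.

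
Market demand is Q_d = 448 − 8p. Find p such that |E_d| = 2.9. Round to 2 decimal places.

Set −bp/(a − bp) = −2.9 ⇒ bp = 2.9(a − bp) ⇒ bp(1+2.9) = 2.9·a.
p = 2.9·448/(8·3.9) ≈ 41.64.

41.64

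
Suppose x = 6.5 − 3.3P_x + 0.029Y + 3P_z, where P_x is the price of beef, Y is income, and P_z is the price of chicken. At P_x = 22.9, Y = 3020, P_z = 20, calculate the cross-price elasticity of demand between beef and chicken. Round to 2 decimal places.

0.76

At the given point, x = 6.5 − 3.3(22.9) + 0.029(3020) + 3(20) = 6.5 − 75.57 + 87.58 + 60 = 78.51.
∂x/∂P_z = +3, so E_xy = 3·(20/78.51) ≈ 0.76.
E_xy > 0: the goods are substitutes.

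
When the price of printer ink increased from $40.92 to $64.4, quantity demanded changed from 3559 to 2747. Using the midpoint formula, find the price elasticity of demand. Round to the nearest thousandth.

-0.578

%ΔQ = (2747 − 3559)/[(3559 + 2747)/2] = -812/3153 ≈ -0.2575.
%Δp = (64.4 − 40.92)/[(40.92 + 64.4)/2] = 23.48/52.66 ≈ 0.4459.
Arc elasticity E = %ΔQ/%Δp ≈ -0.2575/0.4459 ≈ -0.578.
|E| < 1: demand is inelastic over this range.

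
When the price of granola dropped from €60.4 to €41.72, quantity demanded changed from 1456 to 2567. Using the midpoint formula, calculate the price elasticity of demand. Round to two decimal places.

%ΔQ = (2567 − 1456)/[(1456 + 2567)/2] = 1111/2011.5 ≈ 0.5523.
%Δp = (41.72 − 60.4)/[(60.4 + 41.72)/2] = -18.68/51.06 ≈ -0.3658.
Arc elasticity E = %ΔQ/%Δp ≈ 0.5523/-0.3658 ≈ -1.51.
|E| > 1: demand is elastic over this range.

-1.51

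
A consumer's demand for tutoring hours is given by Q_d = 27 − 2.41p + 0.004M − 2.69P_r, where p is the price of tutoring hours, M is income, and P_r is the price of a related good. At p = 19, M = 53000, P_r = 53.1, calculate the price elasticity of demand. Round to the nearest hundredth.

Q_d = 27 − 2.41(19) + 0.004(53000) − 2.69(53.1) = 27 − 45.79 + 212 − 142.839 = 50.371.
∂Q_d/∂p = −2.41, so E_p = (−2.41)·(19/50.371) ≈ -0.91.
|E_p| < 1: demand is inelastic.

-0.91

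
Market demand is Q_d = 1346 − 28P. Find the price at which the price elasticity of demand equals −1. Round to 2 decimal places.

24.04

For linear demand Q_d = a − bP, E = −bP/(a − bP). |E| = 1 ⇒ bP = a − bP ⇒ P = a/(2b).
P = 1346/(2·28) ≈ 24.04.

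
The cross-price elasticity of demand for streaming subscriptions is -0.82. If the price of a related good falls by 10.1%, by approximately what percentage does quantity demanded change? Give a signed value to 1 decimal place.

8.3

%ΔQ ≈ E × %ΔP_y = (-0.82) × (-10.1%) ≈ 8.3%.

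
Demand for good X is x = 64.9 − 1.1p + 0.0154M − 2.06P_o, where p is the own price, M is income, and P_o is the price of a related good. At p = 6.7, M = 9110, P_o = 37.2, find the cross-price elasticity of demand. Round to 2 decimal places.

At the given point, x = 64.9 − 1.1(6.7) + 0.0154(9110) − 2.06(37.2) = 64.9 − 7.37 + 140.294 − 76.632 = 121.192.
∂x/∂P_o = −2.06, so E_xy = -2.06·(37.2/121.192) ≈ -0.63.
E_xy < 0: the goods are complements.

-0.63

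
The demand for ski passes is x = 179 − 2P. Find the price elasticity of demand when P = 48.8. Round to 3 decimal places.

At P = 48.8, x = 81.4.
dx/dP = −2.
Point elasticity E = (dx/dP)·(P/x) = -2 × 48.8/81.4 ≈ -1.199.
|E| > 1, so demand is elastic at this price.

-1.199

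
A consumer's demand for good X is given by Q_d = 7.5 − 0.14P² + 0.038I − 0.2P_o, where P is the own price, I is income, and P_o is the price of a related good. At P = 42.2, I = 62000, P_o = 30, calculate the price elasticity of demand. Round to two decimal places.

-0.24

Q_d = 7.5 − 0.14(42.2)² + 0.038(62000) − 0.2(30) = 7.5 − 249.3176 + 2356 − 6 = 2108.1824.
∂Q_d/∂P = −2·0.14·P = -11.816, so E_p = -11.816·(42.2/2108.1824) ≈ -0.24.
|E_p| < 1: demand is inelastic.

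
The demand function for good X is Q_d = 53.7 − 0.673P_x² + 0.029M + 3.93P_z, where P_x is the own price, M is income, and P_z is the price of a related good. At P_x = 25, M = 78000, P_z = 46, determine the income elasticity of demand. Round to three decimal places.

1.090

First evaluate Q_d: 53.7 − 0.673(25)² + 0.029(78000) + 3.93(46) = 53.7 − 420.625 + 2262 + 180.78 = 2075.855.
∂Q_d/∂M = +0.029, so E_I = 0.029·(78000/2075.855) ≈ 1.090.
E_I > 1: normal good (luxury).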